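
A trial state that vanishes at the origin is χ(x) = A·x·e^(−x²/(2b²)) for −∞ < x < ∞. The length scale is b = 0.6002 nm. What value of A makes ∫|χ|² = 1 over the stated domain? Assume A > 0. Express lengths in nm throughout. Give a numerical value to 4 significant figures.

A ≈ 2.284 nm^(-3/2)

The normalization condition is ∫|χ|² dx = 1 from −∞ to ∞.
The integral (without the A² prefactor) comes out to √(π)·b^3/2.
So A² = (√(π)·b^3/2)^(−1).
Plugging in b = 0.6002 yields A = 2.2845.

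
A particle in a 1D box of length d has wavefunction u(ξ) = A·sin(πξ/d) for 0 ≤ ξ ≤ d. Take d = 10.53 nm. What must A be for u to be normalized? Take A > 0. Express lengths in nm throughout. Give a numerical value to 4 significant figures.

A ≈ 0.4358 nm^(-1/2)

The normalization condition is ∫|u|² dξ = 1 from 0 to d.
With ∫₀^d sin²(nπξ/d) dξ = d/2, carrying out the integral gives A² · d/2.
Hence A² = 1/[d/2].
With d = 10.53: A² = 0.18993 and A = 0.43581.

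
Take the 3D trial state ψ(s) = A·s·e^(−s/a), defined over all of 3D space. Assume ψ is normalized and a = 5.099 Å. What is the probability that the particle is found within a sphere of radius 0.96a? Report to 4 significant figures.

P = ∫ |ψ|² 4πs² ds over s ≤ 0.96a.
Normalization gives A² = 1/(3·π·a^5).
In terms of u = s/a (A², 4π and the length scale all cancel between numerator and denominator), P = [∫_{0}^{0.96} u^4·e^(-2·u) du] / [∫_{0}^{∞} u^4·e^(-2·u) du].
An antiderivative of u^4·e^(-2·u) is -(u^4/2 + u^3 + 3·u^2/2 + 3·u/2 + 3/4)·e^(-2·u); evaluating from 0 to 0.96 gives ≈ 0.0342928, while the full integral is 3/4.
The region integral divided by the full integral gives P = 0.045724.

P ≈ 0.04572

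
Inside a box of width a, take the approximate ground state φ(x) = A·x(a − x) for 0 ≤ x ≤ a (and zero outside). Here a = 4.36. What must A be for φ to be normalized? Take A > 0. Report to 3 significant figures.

Normalization requires ∫|φ|² dx = 1, integrated from 0 to a.
Expanding the polynomial and integrating term by term, ∫|φ|² dx = A²·(a^5/30).
Setting this equal to 1 gives A² = 1/(a^5/30).
With a = 4.36: A² = 0.01904 and A = 0.1380.

A ≈ 0.138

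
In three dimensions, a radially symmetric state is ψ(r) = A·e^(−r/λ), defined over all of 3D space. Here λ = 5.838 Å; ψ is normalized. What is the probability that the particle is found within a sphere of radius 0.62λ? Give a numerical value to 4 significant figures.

P ≈ 0.1293

Integrate the radial probability density 4πr²|ψ|² over r ≤ 0.62λ.
A² is fixed by ∫₀^∞ 4πr²|ψ|² dr = 1, i.e. A² = (π·λ^3)^(−1).
In terms of u = r/λ (A², 4π and the length scale all cancel between numerator and denominator), P = [∫_{0}^{0.62} u^2·e^(-2·u) du] / [∫_{0}^{∞} u^2·e^(-2·u) du].
Using ∫ u^2·e^(-2·u) du = -(2·u^2 + 2·u + 1)·e^(-2·u)/4, the numerator is 1/4 - 3761·e^(-31/25)/5000 and the denominator is 1/4.
Taking the ratio yields P = 0.12930.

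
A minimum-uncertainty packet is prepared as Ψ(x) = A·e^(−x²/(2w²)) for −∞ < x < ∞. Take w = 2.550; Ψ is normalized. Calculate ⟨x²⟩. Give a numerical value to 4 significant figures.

⟨x^2⟩ ≈ 3.251

⟨x²⟩ = ∫ x^2 |Ψ|² dx over the full domain.
With ∫_{−∞}^{∞} x^(2m) e^(−αx²) dx = (2m−1)!!·√π / (2^m α^(m+1/2)), the ratio of the moment integral to the normalization integral gives ⟨x²⟩ = w^2/2.
With w = 2.550, ⟨x^2⟩ = 3.2513.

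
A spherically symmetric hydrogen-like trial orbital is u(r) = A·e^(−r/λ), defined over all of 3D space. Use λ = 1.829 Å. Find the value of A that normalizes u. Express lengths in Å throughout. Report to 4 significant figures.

A ≈ 0.2281 Å^(-3/2)

Require ∫ |u|² 4πr² dr = 1 over the whole domain.
The angular integral contributes 4π, leaving ∫₀^∞ r²|u|² dr.
∫|u|² 4πr² dr = A²·(π·λ^3).
Setting this equal to 1 gives A² = 1/(π·λ^3).
With λ = 1.829: A² = 0.052025 and A = 0.22809.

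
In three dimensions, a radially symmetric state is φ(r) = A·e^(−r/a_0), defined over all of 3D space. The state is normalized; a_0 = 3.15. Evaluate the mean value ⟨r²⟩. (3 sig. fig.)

By definition ⟨r²⟩ = ∫ r^2 |φ(r)|² 4πr² dr.
Using ∫₀^∞ rⁿ e^(−αr) dr = n!/αⁿ⁺¹, the ratio of the moment integral to the normalization integral gives ⟨r²⟩ = 3·a_0^2.
With a_0 = 3.15, ⟨r^2⟩ = 29.77.

⟨r^2⟩ ≈ 29.8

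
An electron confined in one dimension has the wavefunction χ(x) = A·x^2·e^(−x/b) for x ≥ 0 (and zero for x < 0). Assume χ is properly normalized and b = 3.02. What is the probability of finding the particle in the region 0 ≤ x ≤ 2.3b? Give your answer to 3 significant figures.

|χ|² is the probability density, so P = ∫_{0}^{2.3b} |χ|² dx.
Since A² = 1/(3·b^5/4), this is the region integral divided by the full normalization integral.
In terms of u = x/b (A² and the length scale cancel between numerator and denominator), P = [∫_{0}^{2.3} u^4·e^(-2·u) du] / [∫_{0}^{∞} u^4·e^(-2·u) du].
An antiderivative of u^4·e^(-2·u) is -(u^4/2 + u^3 + 3·u^2/2 + 3·u/2 + 3/4)·e^(-2·u); evaluating from 0 to 2.3 gives ≈ 0.36507, while the full integral is 3/4.
Taking the ratio, P = 0.4868.

P ≈ 0.487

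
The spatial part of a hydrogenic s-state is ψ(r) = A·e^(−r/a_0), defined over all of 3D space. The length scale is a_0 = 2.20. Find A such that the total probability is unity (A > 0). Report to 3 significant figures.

The normalization condition is ∫|ψ|² 4πr² dr = 1 from 0 to ∞.
∫|ψ|² 4πr² dr = A²·(π·a_0^3).
Hence A² = 1/[π·a_0^3].
Substituting a_0 = 2.20 gives A² = 0.02989, so A = 0.1729.

A ≈ 0.173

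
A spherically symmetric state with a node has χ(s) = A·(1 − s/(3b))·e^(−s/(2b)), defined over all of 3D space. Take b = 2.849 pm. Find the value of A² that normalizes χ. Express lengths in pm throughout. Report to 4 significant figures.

A^2 ≈ 0.005162 pm^(-3)

Require ∫ |χ|² 4πs² ds = 1 over the whole domain.
The angular integral contributes 4π, leaving ∫₀^∞ s²|χ|² ds.
The integral (without the A² prefactor) comes out to 8·π·b^3/3.
So A² = (8·π·b^3/3)^(−1).
Substituting b = 2.849 gives A² = 0.0051618, so A = 0.071846.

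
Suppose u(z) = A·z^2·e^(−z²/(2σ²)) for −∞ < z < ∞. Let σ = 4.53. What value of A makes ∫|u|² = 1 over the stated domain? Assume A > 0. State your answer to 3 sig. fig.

The normalization condition is ∫|u|² dz = 1 from −∞ to ∞.
∫|u|² dz = A²·(3·√(π)·σ^5/4).
Setting this equal to 1 gives A² = 1/(3·√(π)·σ^5/4).
Substituting σ = 4.53 gives A² = 0.0003943, so A = 0.01986.

A ≈ 0.0199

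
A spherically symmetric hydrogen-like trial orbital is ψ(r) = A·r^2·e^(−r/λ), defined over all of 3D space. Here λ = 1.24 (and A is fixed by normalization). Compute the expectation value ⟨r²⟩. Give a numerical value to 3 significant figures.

⟨r^2⟩ ≈ 21.5

By definition ⟨r²⟩ = ∫ r^2 |ψ(r)|² 4πr² dr.
The ratio of the moment integral to the normalization integral gives ⟨r²⟩ = 14·λ^2.
With λ = 1.24, ⟨r^2⟩ = 21.53.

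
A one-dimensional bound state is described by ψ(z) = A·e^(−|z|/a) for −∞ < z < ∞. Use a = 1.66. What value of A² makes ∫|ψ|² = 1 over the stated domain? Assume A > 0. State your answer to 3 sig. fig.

A^2 ≈ 0.602

Require ∫ |ψ|² dz = 1 over the whole domain.
∫|ψ|² dz = A²·(a).
With a = 1.66: A² = 0.6024 and A = 0.7762.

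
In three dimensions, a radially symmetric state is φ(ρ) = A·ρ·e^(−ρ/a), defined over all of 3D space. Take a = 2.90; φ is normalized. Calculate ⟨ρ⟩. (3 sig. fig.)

⟨ρ⟩ = ∫ ρ |φ|² 4πρ² dρ over the full domain.
Recall ∫₀^∞ ρ^m e^(−ρ/β) dρ = m!·β^(m+1), since the A² factors cancel between numerator and denominator, ⟨ρ⟩ = 5·a/2.
Putting a = 2.90 gives 7.250.

⟨ρ⟩ ≈ 7.25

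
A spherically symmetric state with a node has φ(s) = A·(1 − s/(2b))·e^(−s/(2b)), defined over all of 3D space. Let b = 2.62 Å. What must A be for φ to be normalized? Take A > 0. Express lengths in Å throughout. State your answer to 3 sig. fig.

A ≈ 0.0470 Å^(-3/2)

We need A² ∫|f|² 4πs² ds = 1, taking the integral from 0 to ∞.
(Spherical symmetry: dV = 4πs² ds.)
With ∫₀^∞ s^4 e^(−αs) ds = 4!/α^5, with φ = A·(1 − s/(2b))·e^(−s/(2b)), the integral evaluates to A²·[8·π·b^3].
Substituting b = 2.62 gives A² = 0.002212, so A = 0.04704.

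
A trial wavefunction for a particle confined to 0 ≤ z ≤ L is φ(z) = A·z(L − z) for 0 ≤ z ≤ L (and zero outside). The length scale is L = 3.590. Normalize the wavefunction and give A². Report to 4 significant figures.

A^2 ≈ 0.05031

Normalization requires ∫|φ|² dz = 1, integrated from 0 to L.
Expanding the polynomial and integrating term by term, ∫|φ|² dz = A²·(L^5/30).
So A² = (L^5/30)^(−1).
Substituting L = 3.590 gives A² = 0.050309, so A = 0.22430.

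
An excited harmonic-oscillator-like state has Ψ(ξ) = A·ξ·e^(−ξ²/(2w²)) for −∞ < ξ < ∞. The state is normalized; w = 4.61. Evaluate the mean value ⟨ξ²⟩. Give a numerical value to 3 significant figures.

⟨ξ^2⟩ ≈ 31.9

⟨ξ²⟩ = ∫ ξ^2 |Ψ|² dξ over the full domain.
With ∫_{−∞}^{∞} ξ^(2m) e^(−αξ²) dξ = (2m−1)!!·√π / (2^m α^(m+1/2)), the ratio of the moment integral to the normalization integral gives ⟨ξ²⟩ = 3·w^2/2.
Putting w = 4.61 gives 31.88.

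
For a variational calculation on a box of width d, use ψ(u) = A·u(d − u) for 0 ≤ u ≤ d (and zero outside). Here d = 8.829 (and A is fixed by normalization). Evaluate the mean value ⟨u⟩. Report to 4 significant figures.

⟨u⟩ ≈ 4.415

The expectation value is the |ψ|²-weighted average of u: ∫ u|ψ|² du.
Since the A² factors cancel between numerator and denominator, ⟨u⟩ = d/2.
With d = 8.829, ⟨u⟩ = 4.4145.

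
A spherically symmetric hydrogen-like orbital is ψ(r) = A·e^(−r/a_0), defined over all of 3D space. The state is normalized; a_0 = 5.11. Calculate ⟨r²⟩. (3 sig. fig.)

⟨r²⟩ = ∫ r^2 |ψ|² 4πr² dr over the full domain.
Since the A² factors cancel between numerator and denominator, ⟨r²⟩ = 3·a_0^2.
With a_0 = 5.11, ⟨r^2⟩ = 78.34.

⟨r^2⟩ ≈ 78.3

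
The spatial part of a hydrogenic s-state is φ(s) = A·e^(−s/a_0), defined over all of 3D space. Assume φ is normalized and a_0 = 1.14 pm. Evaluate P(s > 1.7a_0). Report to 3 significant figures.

P ≈ 0.340

With dV = 4πs²ds, the probability is ∫|φ|² dV over s > 1.7a_0.
The full normalization integral is A²·[π·a_0^3] = 1, fixing A².
Let u = s/a_0; then A², 4π and the length scale all cancel, so P = ∫_{1.7}^{∞} u^2·e^(-2·u) du ÷ ∫_{0}^{∞} u^2·e^(-2·u) du.
With ∫ u^2·e^(-2·u) du = -(2·u^2 + 2·u + 1)·e^(-2·u)/4 + C, the region integral is 509·e^(-17/5)/200 and the full one is 1/4.
This evaluates to P = 0.3397.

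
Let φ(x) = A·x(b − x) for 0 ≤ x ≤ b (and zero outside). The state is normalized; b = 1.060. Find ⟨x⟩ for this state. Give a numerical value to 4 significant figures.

⟨x⟩ ≈ 0.5300

The expectation value is the |φ|²-weighted average of x: ∫ x|φ|² dx.
Expanding the polynomial and integrating term by term, the ratio of the moment integral to the normalization integral gives ⟨x⟩ = b/2.
Putting b = 1.060 gives 0.53000.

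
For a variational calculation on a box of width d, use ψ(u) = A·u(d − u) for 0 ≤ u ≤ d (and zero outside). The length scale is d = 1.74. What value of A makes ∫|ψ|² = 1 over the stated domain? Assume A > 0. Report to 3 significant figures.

A ≈ 1.37

Require ∫ |ψ|² du = 1 over the whole domain.
Carrying out the integral gives A² · d^5/30.
Substituting d = 1.74 gives A² = 1.881, so A = 1.371.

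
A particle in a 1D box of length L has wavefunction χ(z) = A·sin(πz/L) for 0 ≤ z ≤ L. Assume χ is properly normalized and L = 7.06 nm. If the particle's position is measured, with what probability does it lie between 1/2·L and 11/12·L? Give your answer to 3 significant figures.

P ≈ 0.496

P = ∫_{1/2·L}^{11/12·L} |χ(z)|² dz.
With A² fixed by ∫|χ|² = 1, i.e. A² = (L/2)^(−1), substitute and integrate.
Substituting u = z/L, A² and the length scale cancel in the ratio: P = ∫_{1/2}^{11/12} sin(π·u)^2 du / ∫_{0}^{1} sin(π·u)^2 du.
With ∫ sin(π·u)^2 du = u/2 - sin(2·π·u)/(4·π) + C, the region integral is 1/(8·π) + 5/24 and the full one is 1/2.
Evaluating gives P = (3 + 5·π)/(12·π).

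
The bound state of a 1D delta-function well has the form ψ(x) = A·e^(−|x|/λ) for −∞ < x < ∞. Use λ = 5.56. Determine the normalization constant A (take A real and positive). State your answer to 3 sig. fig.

A ≈ 0.424

Require ∫ |ψ|² dx = 1 over the whole domain.
With ψ = A·e^(−|x|/λ), the integral evaluates to A²·[λ].
Substituting λ = 5.56 gives A² = 0.1799, so A = 0.4241.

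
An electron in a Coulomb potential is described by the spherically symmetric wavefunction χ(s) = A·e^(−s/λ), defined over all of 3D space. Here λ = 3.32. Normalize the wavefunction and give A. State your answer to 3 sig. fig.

The normalization condition is ∫|χ|² 4πs² ds = 1 from 0 to ∞.
In 3D with spherical symmetry the volume element is 4πs² ds.
With ∫₀^∞ s^2 e^(−αs) ds = 2!/α^3, the integral (without the A² prefactor) comes out to π·λ^3.
With λ = 3.32: A² = 0.008698 and A = 0.09326.

A ≈ 0.0933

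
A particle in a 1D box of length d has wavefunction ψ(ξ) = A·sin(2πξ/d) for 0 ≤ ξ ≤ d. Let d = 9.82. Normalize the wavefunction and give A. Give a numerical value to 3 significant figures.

A ≈ 0.451

Require ∫ |ψ|² dξ = 1 over the whole domain.
∫|ψ|² dξ = A²·(d/2).
Substituting d = 9.82 gives A² = 0.2037, so A = 0.4513.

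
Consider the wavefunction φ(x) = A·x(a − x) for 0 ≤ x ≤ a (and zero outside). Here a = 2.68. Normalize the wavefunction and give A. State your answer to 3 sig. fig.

We need A² ∫|f|² dx = 1, taking the integral from 0 to a.
The integral (without the A² prefactor) comes out to a^5/30.
Setting this equal to 1 gives A² = 1/(a^5/30).
Plugging in a = 2.68 yields A = 0.4658.

A ≈ 0.466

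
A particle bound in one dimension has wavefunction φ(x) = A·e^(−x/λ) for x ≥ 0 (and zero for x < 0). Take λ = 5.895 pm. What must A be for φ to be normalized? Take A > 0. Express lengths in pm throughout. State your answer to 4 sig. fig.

A ≈ 0.5825 pm^(-1/2)

Normalization requires ∫|φ|² dx = 1, integrated from 0 to ∞.
With φ = A·e^(−x/λ), the integral evaluates to A²·[λ/2].
Hence A² = 1/[λ/2].
Substituting λ = 5.895 gives A² = 0.33927, so A = 0.58247.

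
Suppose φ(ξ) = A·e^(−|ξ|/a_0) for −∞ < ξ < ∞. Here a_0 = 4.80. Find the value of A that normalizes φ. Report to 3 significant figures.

We need A² ∫|f|² dξ = 1, taking the integral from −∞ to ∞.
Using ∫₀^∞ ξⁿ e^(−αξ) dξ = n!/αⁿ⁺¹, ∫|φ|² dξ = A²·(a_0).
So A² = (a_0)^(−1).
Plugging in a_0 = 4.80 yields A = 0.4564.

A ≈ 0.456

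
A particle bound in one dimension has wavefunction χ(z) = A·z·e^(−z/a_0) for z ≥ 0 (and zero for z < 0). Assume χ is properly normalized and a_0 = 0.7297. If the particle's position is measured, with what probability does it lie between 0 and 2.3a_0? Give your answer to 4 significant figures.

P ≈ 0.8374

|χ|² is the probability density, so P = ∫_{0}^{2.3a_0} |χ|² dz.
With A² fixed by ∫|χ|² = 1, i.e. A² = (a_0^3/4)^(−1), substitute and integrate.
In terms of u = z/a_0 (A² and the length scale cancel between numerator and denominator), P = [∫_{0}^{2.3} u^2·e^(-2·u) du] / [∫_{0}^{∞} u^2·e^(-2·u) du].
With ∫ u^2·e^(-2·u) du = -(2·u^2 + 2·u + 1)·e^(-2·u)/4 + C, the region integral is 1/4 - 809·e^(-23/5)/200 and the full one is 1/4.
Evaluating gives P = 0.83736.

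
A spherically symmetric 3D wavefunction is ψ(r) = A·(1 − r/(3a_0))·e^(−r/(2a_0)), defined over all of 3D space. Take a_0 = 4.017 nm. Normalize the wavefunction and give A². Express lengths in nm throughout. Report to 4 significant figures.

The normalization condition is ∫|ψ|² 4πr² dr = 1 from 0 to ∞.
With ψ = A·(1 − r/(3a_0))·e^(−r/(2a_0)), the integral evaluates to A²·[8·π·a_0^3/3].
Setting this equal to 1 gives A² = 1/(8·π·a_0^3/3).
Substituting a_0 = 4.017 gives A² = 0.0018415, so A = 0.042913.

A^2 ≈ 0.001842 nm^(-3)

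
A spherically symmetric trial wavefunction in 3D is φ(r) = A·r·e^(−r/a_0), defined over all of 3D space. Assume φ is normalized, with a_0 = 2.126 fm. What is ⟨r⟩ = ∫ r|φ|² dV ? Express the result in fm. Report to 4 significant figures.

By definition ⟨r⟩ = ∫ r |φ(r)|² 4πr² dr.
Using ∫₀^∞ rⁿ e^(−αr) dr = n!/αⁿ⁺¹, evaluating both integrals, ⟨r⟩ = 5·a_0/2.
With a_0 = 2.126, ⟨r⟩ = 5.3150.

⟨r⟩ ≈ 5.315 fm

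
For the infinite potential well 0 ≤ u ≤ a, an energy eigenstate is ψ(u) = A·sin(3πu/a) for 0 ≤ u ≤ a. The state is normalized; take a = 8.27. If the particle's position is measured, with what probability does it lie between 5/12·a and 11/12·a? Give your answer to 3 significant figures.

P ≈ 0.606

P = ∫_{5/12·a}^{11/12·a} |ψ(u)|² du.
With A² fixed by ∫|ψ|² = 1, i.e. A² = (a/2)^(−1), substitute and integrate.
Let t = u/a; then A² and the length scale cancel, so P = ∫_{5/12}^{11/12} sin(3·π·t)^2 dt ÷ ∫_{0}^{1} sin(3·π·t)^2 dt.
With ∫ sin(3·π·t)^2 dt = t/2 - sin(6·π·t)/(12·π) + C, the region integral is 1/(6·π) + 1/4 and the full one is 1/2.
The result is P = (2 + 3·π)/(6·π).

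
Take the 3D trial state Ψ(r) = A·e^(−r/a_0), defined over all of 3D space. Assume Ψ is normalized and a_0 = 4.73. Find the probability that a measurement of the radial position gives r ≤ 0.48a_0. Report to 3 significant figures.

With dV = 4πr²dr, the probability is ∫|Ψ|² dV over r ≤ 0.48a_0.
A² is fixed by ∫₀^∞ 4πr²|Ψ|² dr = 1, i.e. A² = (π·a_0^3)^(−1).
Substituting u = r/a_0, A², 4π and the length scale all cancel in the ratio: P = ∫_{0}^{0.48} u^2·e^(-2·u) du / ∫_{0}^{∞} u^2·e^(-2·u) du.
With ∫ u^2·e^(-2·u) du = -(2·u^2 + 2·u + 1)·e^(-2·u)/4 + C, the region integral is 1/4 - 1513·e^(-24/25)/2500 and the full one is 1/4.
Taking the ratio yields P = 0.07309.

P ≈ 0.0731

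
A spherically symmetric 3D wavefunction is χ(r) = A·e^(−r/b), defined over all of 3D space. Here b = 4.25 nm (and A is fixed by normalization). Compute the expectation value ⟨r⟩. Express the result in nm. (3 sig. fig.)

⟨r⟩ ≈ 6.38 nm

The expectation value is the |χ|²-weighted average of r: ∫ r|χ|² 4πr² dr.
Evaluating both integrals, ⟨r⟩ = 3·b/2.
With b = 4.25, ⟨r⟩ = 6.375.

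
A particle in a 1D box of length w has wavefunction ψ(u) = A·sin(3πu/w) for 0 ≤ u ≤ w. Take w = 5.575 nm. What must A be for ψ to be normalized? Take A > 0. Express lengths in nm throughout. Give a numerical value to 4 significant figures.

A ≈ 0.5990 nm^(-1/2)

Require ∫ |ψ|² du = 1 over the whole domain.
With ∫₀^w sin²(nπu/w) du = w/2, the integral (without the A² prefactor) comes out to w/2.
Setting this equal to 1 gives A² = 1/(w/2).
With w = 5.575: A² = 0.35874 and A = 0.59895.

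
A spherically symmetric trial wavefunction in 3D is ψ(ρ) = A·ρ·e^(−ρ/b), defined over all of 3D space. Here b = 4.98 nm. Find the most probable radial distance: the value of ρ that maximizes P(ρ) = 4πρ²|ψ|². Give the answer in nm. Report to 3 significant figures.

Differentiate P(ρ) = 4πρ²|ψ|² with respect to ρ and set to zero.
Solving yields ρ = 2·b.
With b = 4.98, the most probable radial distance is 9.960 nm.

ρ ≈ 9.96 nm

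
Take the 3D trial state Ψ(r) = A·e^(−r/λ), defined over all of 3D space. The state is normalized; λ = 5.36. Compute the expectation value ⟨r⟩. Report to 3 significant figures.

⟨r⟩ ≈ 8.04

⟨r⟩ = ∫ r |Ψ|² 4πr² dr over the full domain.
Recall ∫₀^∞ r^m e^(−r/β) dr = m!·β^(m+1), the ratio of the moment integral to the normalization integral gives ⟨r⟩ = 3·λ/2.
With λ = 5.36, ⟨r⟩ = 8.040.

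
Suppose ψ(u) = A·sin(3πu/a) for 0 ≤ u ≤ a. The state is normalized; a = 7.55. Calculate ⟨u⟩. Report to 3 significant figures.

⟨u⟩ ≈ 3.78

The expectation value is the |ψ|²-weighted average of u: ∫ u|ψ|² du.
Using sin²θ = (1 − cos 2θ)/2, the ratio of the moment integral to the normalization integral gives ⟨u⟩ = a/2.
Putting a = 7.55 gives 3.775.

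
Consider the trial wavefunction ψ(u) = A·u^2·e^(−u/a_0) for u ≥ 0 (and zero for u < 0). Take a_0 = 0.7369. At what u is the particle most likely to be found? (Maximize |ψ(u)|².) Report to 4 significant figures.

The maximum of |ψ(u)|² occurs where its derivative vanishes.
Solving yields u = 2·a_0.
With a_0 = 0.7369, the most probable position is 1.4738.

u ≈ 1.474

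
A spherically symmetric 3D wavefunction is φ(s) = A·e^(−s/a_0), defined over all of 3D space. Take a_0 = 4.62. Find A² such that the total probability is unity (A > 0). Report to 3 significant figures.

We need A² ∫|f|² 4πs² ds = 1, taking the integral from 0 to ∞.
The angular integral contributes 4π, leaving ∫₀^∞ s²|φ|² ds.
∫|φ|² 4πs² ds = A²·(π·a_0^3).
Substituting a_0 = 4.62 gives A² = 0.003228, so A = 0.05681.

A^2 ≈ 0.00323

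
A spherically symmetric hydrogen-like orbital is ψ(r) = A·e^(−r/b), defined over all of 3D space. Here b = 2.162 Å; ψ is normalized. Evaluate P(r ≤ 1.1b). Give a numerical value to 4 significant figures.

P ≈ 0.3773

With dV = 4πr²dr, the probability is ∫|ψ|² dV over r ≤ 1.1b.
A² is fixed by ∫₀^∞ 4πr²|ψ|² dr = 1, i.e. A² = (π·b^3)^(−1).
In terms of u = r/b (A², 4π and the length scale all cancel between numerator and denominator), P = [∫_{0}^{1.1} u^2·e^(-2·u) du] / [∫_{0}^{∞} u^2·e^(-2·u) du].
Using ∫ u^2·e^(-2·u) du = -(2·u^2 + 2·u + 1)·e^(-2·u)/4, the numerator is 1/4 - 281·e^(-11/5)/200 and the denominator is 1/4.
Taking the ratio yields P = 0.37729.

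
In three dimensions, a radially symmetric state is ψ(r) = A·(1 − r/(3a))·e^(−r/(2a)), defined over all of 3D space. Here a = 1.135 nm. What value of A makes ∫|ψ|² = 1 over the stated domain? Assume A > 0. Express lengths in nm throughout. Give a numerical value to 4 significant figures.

A ≈ 0.2857 nm^(-3/2)

We need A² ∫|f|² 4πr² dr = 1, taking the integral from 0 to ∞.
Recall ∫₀^∞ r^m e^(−r/β) dr = m!·β^(m+1), with ψ = A·(1 − r/(3a))·e^(−r/(2a)), the integral evaluates to A²·[8·π·a^3/3].
Setting this equal to 1 gives A² = 1/(8·π·a^3/3).
With a = 1.135: A² = 0.081638 and A = 0.28572.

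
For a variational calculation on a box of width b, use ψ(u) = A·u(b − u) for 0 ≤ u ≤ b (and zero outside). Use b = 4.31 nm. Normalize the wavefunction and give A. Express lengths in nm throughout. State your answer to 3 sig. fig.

Require ∫ |ψ|² du = 1 over the whole domain.
Expanding the polynomial and integrating term by term, the integral (without the A² prefactor) comes out to b^5/30.
So A² = (b^5/30)^(−1).
With b = 4.31: A² = 0.02017 and A = 0.1420.

A ≈ 0.142 nm^(-5/2)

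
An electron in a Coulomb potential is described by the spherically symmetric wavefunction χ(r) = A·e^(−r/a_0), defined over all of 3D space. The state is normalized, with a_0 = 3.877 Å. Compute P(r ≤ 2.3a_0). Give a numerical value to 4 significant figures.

P ≈ 0.8374

Integrate the radial probability density 4πr²|χ|² over r ≤ 2.3a_0.
Normalization gives A² = 1/(π·a_0^3).
In terms of u = r/a_0 (A², 4π and the length scale all cancel between numerator and denominator), P = [∫_{0}^{2.3} u^2·e^(-2·u) du] / [∫_{0}^{∞} u^2·e^(-2·u) du].
With ∫ u^2·e^(-2·u) du = -(2·u^2 + 2·u + 1)·e^(-2·u)/4 + C, the region integral is 1/4 - 809·e^(-23/5)/200 and the full one is 1/4.
This evaluates to P = 0.83736.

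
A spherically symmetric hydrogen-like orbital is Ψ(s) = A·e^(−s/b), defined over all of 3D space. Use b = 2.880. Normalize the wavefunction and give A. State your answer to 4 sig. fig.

A ≈ 0.1154

Require ∫ |Ψ|² 4πs² ds = 1 over the whole domain.
In 3D with spherical symmetry the volume element is 4πs² ds.
With ∫₀^∞ s^2 e^(−αs) ds = 2!/α^3, ∫|Ψ|² 4πs² ds = A²·(π·b^3).
Hence A² = 1/[π·b^3].
Substituting b = 2.880 gives A² = 0.013325, so A = 0.11543.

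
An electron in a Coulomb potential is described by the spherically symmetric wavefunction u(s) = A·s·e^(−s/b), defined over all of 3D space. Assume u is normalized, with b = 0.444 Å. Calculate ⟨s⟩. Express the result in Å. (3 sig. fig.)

⟨s⟩ ≈ 1.11 Å

⟨s⟩ = ∫ s |u|² 4πs² ds over the full domain.
Since the A² factors cancel between numerator and denominator, ⟨s⟩ = 5·b/2.
With b = 0.444, ⟨s⟩ = 1.110.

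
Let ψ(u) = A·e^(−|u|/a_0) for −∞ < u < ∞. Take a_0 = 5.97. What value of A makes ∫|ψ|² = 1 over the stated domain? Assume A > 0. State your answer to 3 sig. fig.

A ≈ 0.409

Require ∫ |ψ|² du = 1 over the whole domain.
With ψ = A·e^(−|u|/a_0), the integral evaluates to A²·[a_0].
So A² = (a_0)^(−1).
With a_0 = 5.97: A² = 0.1675 and A = 0.4093.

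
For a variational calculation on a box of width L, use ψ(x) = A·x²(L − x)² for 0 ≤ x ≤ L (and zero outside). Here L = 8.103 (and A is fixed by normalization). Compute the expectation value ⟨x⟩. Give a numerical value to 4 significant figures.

⟨x⟩ ≈ 4.052

By definition ⟨x⟩ = ∫ x |ψ(x)|² dx.
The ratio of the moment integral to the normalization integral gives ⟨x⟩ = L/2.
Putting L = 8.103 gives 4.0515.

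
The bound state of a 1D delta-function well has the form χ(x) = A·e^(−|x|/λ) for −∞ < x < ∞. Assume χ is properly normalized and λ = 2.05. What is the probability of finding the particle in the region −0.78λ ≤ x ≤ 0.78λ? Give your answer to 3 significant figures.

P ≈ 0.790

The probability is P = ∫ |χ|² dx over [−0.78λ, 0.78λ].
The normalization integral ∫|χ|²dx over the whole domain equals λ·A², and A² cancels in the ratio.
Both integrals are even about x = 0, so only the x ≥ 0 halves are needed (the factors of 2 cancel). In terms of u = x/λ (A² and the length scale cancel between numerator and denominator), P = [∫_{0}^{0.78} e^(-2·u) du] / [∫_{0}^{∞} e^(-2·u) du].
With ∫ e^(-2·u) du = -e^(-2·u)/2 + C, the region integral is 1/2 - e^(-39/25)/2 and the full one is 1/2.
The result is P = 0.7899.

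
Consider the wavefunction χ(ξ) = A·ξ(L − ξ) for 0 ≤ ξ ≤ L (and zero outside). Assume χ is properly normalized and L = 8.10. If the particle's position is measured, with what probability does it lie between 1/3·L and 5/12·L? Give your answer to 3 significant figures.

P ≈ 0.137

P = ∫_{1/3·L}^{5/12·L} |χ(ξ)|² dξ.
Since A² = 1/(L^5/30), this is the region integral divided by the full normalization integral.
In terms of u = ξ/L (A² and the length scale cancel between numerator and denominator), P = [∫_{1/3}^{5/12} u^2·(1 - u)^2 du] / [∫_{0}^{1} u^2·(1 - u)^2 du].
Using ∫ u^2·(1 - u)^2 du = u^3·(6·u^2 - 15·u + 10)/30, the numerator is ≈ 0.0045581 and the denominator is 1/30.
Taking the ratio, P = 0.1367.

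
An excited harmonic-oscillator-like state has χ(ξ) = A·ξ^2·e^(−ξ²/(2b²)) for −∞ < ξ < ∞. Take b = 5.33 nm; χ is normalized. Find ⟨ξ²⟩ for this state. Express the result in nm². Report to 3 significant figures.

⟨ξ^2⟩ ≈ 71.0 nm^2

The expectation value is the |χ|²-weighted average of ξ^2: ∫ ξ^2|χ|² dξ.
With ∫_{−∞}^{∞} ξ^(2m) e^(−αξ²) dξ = (2m−1)!!·√π / (2^m α^(m+1/2)), evaluating both integrals, ⟨ξ²⟩ = 5·b^2/2.
Putting b = 5.33 gives 71.02.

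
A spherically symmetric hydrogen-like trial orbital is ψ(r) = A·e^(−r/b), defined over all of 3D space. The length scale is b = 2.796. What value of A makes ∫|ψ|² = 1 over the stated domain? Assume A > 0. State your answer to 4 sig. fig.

A ≈ 0.1207

Normalization requires ∫|ψ|² 4πr² dr = 1, integrated from 0 to ∞.
(Spherical symmetry: dV = 4πr² dr.)
With ∫₀^∞ r^2 e^(−αr) dr = 2!/α^3, with ψ = A·e^(−r/b), the integral evaluates to A²·[π·b^3].
So A² = (π·b^3)^(−1).
With b = 2.796: A² = 0.014563 and A = 0.12068.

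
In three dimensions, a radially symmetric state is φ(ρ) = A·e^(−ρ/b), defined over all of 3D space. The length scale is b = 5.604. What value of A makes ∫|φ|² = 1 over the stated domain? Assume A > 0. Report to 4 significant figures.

A ≈ 0.04253

We need A² ∫|f|² 4πρ² dρ = 1, taking the integral from 0 to ∞.
The angular integral contributes 4π, leaving ∫₀^∞ ρ²|φ|² dρ.
Using ∫₀^∞ ρⁿ e^(−αρ) dρ = n!/αⁿ⁺¹, the integral (without the A² prefactor) comes out to π·b^3.
Hence A² = 1/[π·b^3].
Substituting b = 5.604 gives A² = 0.0018087, so A = 0.042528.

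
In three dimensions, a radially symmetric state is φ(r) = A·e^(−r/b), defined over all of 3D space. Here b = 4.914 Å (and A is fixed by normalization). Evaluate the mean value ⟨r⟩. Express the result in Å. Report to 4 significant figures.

By definition ⟨r⟩ = ∫ r |φ(r)|² 4πr² dr.
The ratio of the moment integral to the normalization integral gives ⟨r⟩ = 3·b/2.
With b = 4.914, ⟨r⟩ = 7.3710.

⟨r⟩ ≈ 7.371 Å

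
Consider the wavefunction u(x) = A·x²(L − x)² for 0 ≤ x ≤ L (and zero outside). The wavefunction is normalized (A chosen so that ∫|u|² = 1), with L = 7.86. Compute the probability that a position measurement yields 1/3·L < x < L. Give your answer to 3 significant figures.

The probability is P = ∫ |u|² dx over [1/3·L, L].
With A² fixed by ∫|u|² = 1, i.e. A² = (L^9/630)^(−1), substitute and integrate.
Substituting t = x/L, A² and the length scale cancel in the ratio: P = ∫_{1/3}^{1} t^4·(1 - t)^4 dt / ∫_{0}^{1} t^4·(1 - t)^4 dt.
An antiderivative of t^4·(1 - t)^4 is t^5·(70·t^4 - 315·t^3 + 540·t^2 - 420·t + 126)/630; evaluating from 1/3 to 1 gives ≈ 0.0013574, while the full integral is 1/630.
This works out to P = 0.8552.

P ≈ 0.855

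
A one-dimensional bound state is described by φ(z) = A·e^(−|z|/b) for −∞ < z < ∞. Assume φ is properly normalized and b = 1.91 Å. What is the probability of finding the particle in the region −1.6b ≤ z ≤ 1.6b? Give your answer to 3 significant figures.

P = ∫_{−1.6b}^{1.6b} |φ(z)|² dz.
Since A² = 1/(b), this is the region integral divided by the full normalization integral.
By symmetry take twice the z ≥ 0 contribution in numerator and denominator; the 2's cancel. In terms of u = z/b (A² and the length scale cancel between numerator and denominator), P = [∫_{0}^{1.6} e^(-2·u) du] / [∫_{0}^{∞} e^(-2·u) du].
With ∫ e^(-2·u) du = -e^(-2·u)/2 + C, the region integral is 1/2 - e^(-16/5)/2 and the full one is 1/2.
The result is P = 0.9592.

P ≈ 0.959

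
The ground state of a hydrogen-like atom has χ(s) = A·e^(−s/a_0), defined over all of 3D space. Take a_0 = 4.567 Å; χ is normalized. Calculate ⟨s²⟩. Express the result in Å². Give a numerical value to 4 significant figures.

⟨s^2⟩ ≈ 62.57 Å^2

By definition ⟨s²⟩ = ∫ s^2 |χ(s)|² 4πs² ds.
Using ∫₀^∞ sⁿ e^(−αs) ds = n!/αⁿ⁺¹, since the A² factors cancel between numerator and denominator, ⟨s²⟩ = 3·a_0^2.
Putting a_0 = 4.567 gives 62.572.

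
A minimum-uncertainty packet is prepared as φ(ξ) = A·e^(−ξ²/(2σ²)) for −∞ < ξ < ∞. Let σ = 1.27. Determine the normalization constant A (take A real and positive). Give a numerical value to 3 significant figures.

A ≈ 0.667

Require ∫ |φ|² dξ = 1 over the whole domain.
Differentiating ∫e^(−αξ²) dξ = √(π/α) under α to get the higher moments, the integral (without the A² prefactor) comes out to √(π)·σ.
Substituting σ = 1.27 gives A² = 0.4442, so A = 0.6665.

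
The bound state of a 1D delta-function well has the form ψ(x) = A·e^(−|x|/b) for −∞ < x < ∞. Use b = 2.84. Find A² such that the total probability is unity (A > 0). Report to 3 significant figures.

A^2 ≈ 0.352

We need A² ∫|f|² dx = 1, taking the integral from −∞ to ∞.
Carrying out the integral gives A² · b.
Hence A² = 1/[b].
Plugging in b = 2.84 yields A = 0.5934.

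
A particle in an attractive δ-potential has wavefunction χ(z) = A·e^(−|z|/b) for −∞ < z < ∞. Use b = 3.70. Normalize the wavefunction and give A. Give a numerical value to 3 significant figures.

Normalization requires ∫|χ|² dz = 1, integrated from −∞ to ∞.
With χ = A·e^(−|z|/b), the integral evaluates to A²·[b].
Hence A² = 1/[b].
With b = 3.70: A² = 0.2703 and A = 0.5199.

A ≈ 0.520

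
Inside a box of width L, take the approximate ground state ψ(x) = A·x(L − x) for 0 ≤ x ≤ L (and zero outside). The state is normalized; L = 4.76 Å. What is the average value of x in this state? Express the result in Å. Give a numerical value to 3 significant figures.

⟨x⟩ ≈ 2.38 Å

The expectation value is the |ψ|²-weighted average of x: ∫ x|ψ|² dx.
Expanding the polynomial and integrating term by term, evaluating both integrals, ⟨x⟩ = L/2.
Putting L = 4.76 gives 2.380.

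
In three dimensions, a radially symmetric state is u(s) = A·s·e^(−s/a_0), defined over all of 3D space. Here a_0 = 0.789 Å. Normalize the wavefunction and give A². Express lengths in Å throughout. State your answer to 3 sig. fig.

A^2 ≈ 0.347 Å^(-5)

Require ∫ |u|² 4πs² ds = 1 over the whole domain.
The angular integral contributes 4π, leaving ∫₀^∞ s²|u|² ds.
Using ∫₀^∞ sⁿ e^(−αs) ds = n!/αⁿ⁺¹, with u = A·s·e^(−s/a_0), the integral evaluates to A²·[3·π·a_0^5].
Plugging in a_0 = 0.789 yields A = 0.5891.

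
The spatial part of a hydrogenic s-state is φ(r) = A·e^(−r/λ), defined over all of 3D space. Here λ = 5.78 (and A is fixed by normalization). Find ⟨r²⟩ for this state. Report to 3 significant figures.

The expectation value is the |φ|²-weighted average of r^2: ∫ r^2|φ|² 4πr² dr.
Using ∫₀^∞ rⁿ e^(−αr) dr = n!/αⁿ⁺¹, since the A² factors cancel between numerator and denominator, ⟨r²⟩ = 3·λ^2.
With λ = 5.78, ⟨r^2⟩ = 100.2.

⟨r^2⟩ ≈ 100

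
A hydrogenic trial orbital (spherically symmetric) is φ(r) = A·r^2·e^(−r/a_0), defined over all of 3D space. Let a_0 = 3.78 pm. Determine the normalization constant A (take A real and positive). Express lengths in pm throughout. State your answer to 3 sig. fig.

A ≈ 0.00113 pm^(-7/2)

The normalization condition is ∫|φ|² 4πr² dr = 1 from 0 to ∞.
(Spherical symmetry: dV = 4πr² dr.)
Recall ∫₀^∞ r^m e^(−r/β) dr = m!·β^(m+1), carrying out the integral gives A² · 45·π·a_0^7/2.
Setting this equal to 1 gives A² = 1/(45·π·a_0^7/2).
Substituting a_0 = 3.78 gives A² = 0.000001283, so A = 0.001133.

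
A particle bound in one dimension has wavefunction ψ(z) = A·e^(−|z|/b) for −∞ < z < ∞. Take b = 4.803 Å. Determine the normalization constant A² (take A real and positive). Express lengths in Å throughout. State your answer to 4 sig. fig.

Require ∫ |ψ|² dz = 1 over the whole domain.
With ∫₀^∞ z^0 e^(−αz) dz = 0!/α^1, ∫|ψ|² dz = A²·(b).
Hence A² = 1/[b].
Substituting b = 4.803 gives A² = 0.20820, so A = 0.45629.

A^2 ≈ 0.2082 Å^(-1)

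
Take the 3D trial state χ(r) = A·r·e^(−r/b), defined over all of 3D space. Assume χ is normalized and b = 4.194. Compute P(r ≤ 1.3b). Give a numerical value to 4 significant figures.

P ≈ 0.1226

With dV = 4πr²dr, the probability is ∫|χ|² dV over r ≤ 1.3b.
Normalization gives A² = 1/(3·π·b^5).
Substituting u = r/b, A², 4π and the length scale all cancel in the ratio: P = ∫_{0}^{1.3} u^4·e^(-2·u) du / ∫_{0}^{∞} u^4·e^(-2·u) du.
Using ∫ u^4·e^(-2·u) du = -(u^4/2 + u^3 + 3·u^2/2 + 3·u/2 + 3/4)·e^(-2·u), the numerator is ≈ 0.0919324 and the denominator is 3/4.
Taking the ratio yields P = 0.12258.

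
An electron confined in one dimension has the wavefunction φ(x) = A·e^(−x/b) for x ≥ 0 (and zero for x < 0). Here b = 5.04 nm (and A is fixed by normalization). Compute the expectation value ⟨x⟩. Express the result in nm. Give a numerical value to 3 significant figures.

The expectation value is the |φ|²-weighted average of x: ∫ x|φ|² dx.
Since the A² factors cancel between numerator and denominator, ⟨x⟩ = b/2.
With b = 5.04, ⟨x⟩ = 2.520.

⟨x⟩ ≈ 2.52 nm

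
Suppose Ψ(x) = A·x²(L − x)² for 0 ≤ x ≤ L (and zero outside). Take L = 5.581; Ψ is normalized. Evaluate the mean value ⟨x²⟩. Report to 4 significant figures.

⟨x^2⟩ ≈ 8.495

⟨x²⟩ = ∫ x^2 |Ψ|² dx over the full domain.
Since the A² factors cancel between numerator and denominator, ⟨x²⟩ = 3·L^2/11.
Putting L = 5.581 gives 8.4948.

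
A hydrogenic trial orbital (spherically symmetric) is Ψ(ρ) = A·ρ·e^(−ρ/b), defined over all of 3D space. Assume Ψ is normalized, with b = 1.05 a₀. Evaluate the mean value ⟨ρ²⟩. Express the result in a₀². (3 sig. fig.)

⟨ρ^2⟩ ≈ 8.27 a₀^2

The expectation value is the |Ψ|²-weighted average of ρ^2: ∫ ρ^2|Ψ|² 4πρ² dρ.
Recall ∫₀^∞ ρ^m e^(−ρ/β) dρ = m!·β^(m+1), the ratio of the moment integral to the normalization integral gives ⟨ρ²⟩ = 15·b^2/2.
Putting b = 1.05 gives 8.269.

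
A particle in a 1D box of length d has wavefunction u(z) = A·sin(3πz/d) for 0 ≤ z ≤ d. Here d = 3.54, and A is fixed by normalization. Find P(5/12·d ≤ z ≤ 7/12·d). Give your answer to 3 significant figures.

P ≈ 0.273

The probability is P = ∫ |u|² dz over [5/12·d, 7/12·d].
Since A² = 1/(d/2), this is the region integral divided by the full normalization integral.
Let t = z/d; then A² and the length scale cancel, so P = ∫_{5/12}^{7/12} sin(3·π·t)^2 dt ÷ ∫_{0}^{1} sin(3·π·t)^2 dt.
An antiderivative of sin(3·π·t)^2 is t/2 - sin(6·π·t)/(12·π); evaluating from 5/12 to 7/12 gives 1/(6·π) + 1/12, while the full integral is 1/2.
The result is P = (2 + π)/(6·π).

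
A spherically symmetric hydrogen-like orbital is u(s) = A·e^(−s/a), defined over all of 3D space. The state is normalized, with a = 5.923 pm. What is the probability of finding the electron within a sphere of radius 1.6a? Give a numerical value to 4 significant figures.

P ≈ 0.6201

P = ∫ |u|² 4πs² ds over s ≤ 1.6a.
Normalization gives A² = 1/(π·a^3).
Let t = s/a; then A², 4π and the length scale all cancel, so P = ∫_{0}^{1.6} t^2·e^(-2·t) dt ÷ ∫_{0}^{∞} t^2·e^(-2·t) dt.
With ∫ t^2·e^(-2·t) dt = -(2·t^2 + 2·t + 1)·e^(-2·t)/4 + C, the region integral is 1/4 - 233·e^(-16/5)/100 and the full one is 1/4.
Taking the ratio yields P = 0.62010.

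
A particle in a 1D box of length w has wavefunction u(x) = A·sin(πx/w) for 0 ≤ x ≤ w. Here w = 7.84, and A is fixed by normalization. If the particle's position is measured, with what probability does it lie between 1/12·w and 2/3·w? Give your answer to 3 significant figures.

P = ∫_{1/12·w}^{2/3·w} |u(x)|² dx.
Since A² = 1/(w/2), this is the region integral divided by the full normalization integral.
Let t = x/w; then A² and the length scale cancel, so P = ∫_{1/12}^{2/3} sin(π·t)^2 dt ÷ ∫_{0}^{1} sin(π·t)^2 dt.
With ∫ sin(π·t)^2 dt = t/2 - sin(2·π·t)/(4·π) + C, the region integral is 1/(8·π) + √(3)/(8·π) + 7/24 and the full one is 1/2.
Evaluating gives P = (3 + 3·√(3) + 7·π)/(12·π).

P ≈ 0.801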